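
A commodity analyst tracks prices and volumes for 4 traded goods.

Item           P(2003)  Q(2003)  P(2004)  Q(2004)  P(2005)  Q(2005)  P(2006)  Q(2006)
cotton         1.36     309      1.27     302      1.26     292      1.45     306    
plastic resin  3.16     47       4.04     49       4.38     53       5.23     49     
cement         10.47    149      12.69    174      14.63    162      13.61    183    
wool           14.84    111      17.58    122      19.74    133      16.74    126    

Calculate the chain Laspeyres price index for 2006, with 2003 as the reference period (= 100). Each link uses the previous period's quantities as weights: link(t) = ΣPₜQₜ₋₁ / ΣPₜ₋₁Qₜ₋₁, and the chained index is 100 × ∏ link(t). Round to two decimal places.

120.85

Link 2003→2004:
ΣP(2004)Q(2003) = 1.27×309 + 4.04×47 + 12.69×149 + 17.58×111 = 392.43 + 189.88 + 1890.81 + 1951.38 = 4424.5
ΣP(2003)Q(2003) = 1.36×309 + 3.16×47 + 10.47×149 + 14.84×111 = 420.24 + 148.52 + 1560.03 + 1647.24 = 3776.03
link = 4424.5/3776.03 = 1.171733
Link 2004→2005:
ΣP(2005)Q(2004) = 1.26×302 + 4.38×49 + 14.63×174 + 19.74×122 = 380.52 + 214.62 + 2545.62 + 2408.28 = 5549.04
ΣP(2004)Q(2004) = 1.27×302 + 4.04×49 + 12.69×174 + 17.58×122 = 383.54 + 197.96 + 2208.06 + 2144.76 = 4934.32
link = 5549.04/4934.32 = 1.124580
Link 2005→2006:
ΣP(2006)Q(2005) = 1.45×292 + 5.23×53 + 13.61×162 + 16.74×133 = 423.4 + 277.19 + 2204.82 + 2226.42 = 5131.83
ΣP(2005)Q(2005) = 1.26×292 + 4.38×53 + 14.63×162 + 19.74×133 = 367.92 + 232.14 + 2370.06 + 2625.42 = 5595.54
link = 5131.83/5595.54 = 0.917129
Chained index = 100 × 1.171733 × 1.124580 × 0.917129 = 120.8508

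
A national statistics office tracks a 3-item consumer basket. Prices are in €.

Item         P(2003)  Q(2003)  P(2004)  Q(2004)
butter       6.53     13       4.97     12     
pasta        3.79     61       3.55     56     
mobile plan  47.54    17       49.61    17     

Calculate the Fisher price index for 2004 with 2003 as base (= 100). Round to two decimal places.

Laspeyres component (base-period weights):
ΣP(2004)Q(2003) = 4.97×13 + 3.55×61 + 49.61×17 = 64.61 + 216.55 + 843.37 = 1124.53
ΣP(2003)Q(2003) = 6.53×13 + 3.79×61 + 47.54×17 = 84.89 + 231.19 + 808.18 = 1124.26
L = 1124.53 / 1124.26 × 100 = 100.0240
Paasche component (current-period weights):
ΣP(2004)Q(2004) = 4.97×12 + 3.55×56 + 49.61×17 = 59.64 + 198.8 + 843.37 = 1101.81
ΣP(2003)Q(2004) = 6.53×12 + 3.79×56 + 47.54×17 = 78.36 + 212.24 + 808.18 = 1098.78
P = 1101.81 / 1098.78 × 100 = 100.2758
Fisher = √(L × P) = √(100.0240 × 100.2758) = 100.1498

100.15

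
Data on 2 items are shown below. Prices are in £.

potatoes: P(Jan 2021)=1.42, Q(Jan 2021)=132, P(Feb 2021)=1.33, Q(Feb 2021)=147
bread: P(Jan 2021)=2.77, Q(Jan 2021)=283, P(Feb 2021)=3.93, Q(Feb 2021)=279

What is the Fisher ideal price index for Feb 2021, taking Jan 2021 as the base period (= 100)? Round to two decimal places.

Laspeyres component (base-period weights):
ΣP(Feb 2021)Q(Jan 2021) = 1.33×132 + 3.93×283 = 175.56 + 1112.19 = 1287.75
ΣP(Jan 2021)Q(Jan 2021) = 1.42×132 + 2.77×283 = 187.44 + 783.91 = 971.35
L = 1287.75 / 971.35 × 100 = 132.5732
Paasche component (current-period weights):
ΣP(Feb 2021)Q(Feb 2021) = 1.33×147 + 3.93×279 = 195.51 + 1096.47 = 1291.98
ΣP(Jan 2021)Q(Feb 2021) = 1.42×147 + 2.77×279 = 208.74 + 772.83 = 981.57
P = 1291.98 / 981.57 × 100 = 131.6238
Fisher = √(L × P) = √(132.5732 × 131.6238) = 132.0977

132.10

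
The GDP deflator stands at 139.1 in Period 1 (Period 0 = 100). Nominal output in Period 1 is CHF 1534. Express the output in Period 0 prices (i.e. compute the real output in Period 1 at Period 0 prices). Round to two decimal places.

Real = Nominal ÷ (Index/100) = 1534 ÷ (139.1/100)
     = 1534 ÷ 1.391 = 1102.8037

1102.80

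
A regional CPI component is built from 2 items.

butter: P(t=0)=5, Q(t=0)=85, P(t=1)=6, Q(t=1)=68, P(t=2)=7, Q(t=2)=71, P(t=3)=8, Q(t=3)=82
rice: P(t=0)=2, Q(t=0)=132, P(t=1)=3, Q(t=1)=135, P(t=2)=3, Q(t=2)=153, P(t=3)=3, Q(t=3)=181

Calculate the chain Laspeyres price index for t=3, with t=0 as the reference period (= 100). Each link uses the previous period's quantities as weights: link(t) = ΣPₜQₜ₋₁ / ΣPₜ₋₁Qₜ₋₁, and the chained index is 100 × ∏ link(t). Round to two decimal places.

153.08

Link t=0→t=1:
ΣP(t=1)Q(t=0) = 6×85 + 3×132 = 510 + 396 = 906
ΣP(t=0)Q(t=0) = 5×85 + 2×132 = 425 + 264 = 689
link = 906/689 = 1.314949
Link t=1→t=2:
ΣP(t=2)Q(t=1) = 7×68 + 3×135 = 476 + 405 = 881
ΣP(t=1)Q(t=1) = 6×68 + 3×135 = 408 + 405 = 813
link = 881/813 = 1.083641
Link t=2→t=3:
ΣP(t=3)Q(t=2) = 8×71 + 3×153 = 568 + 459 = 1027
ΣP(t=2)Q(t=2) = 7×71 + 3×153 = 497 + 459 = 956
link = 1027/956 = 1.074268
Chained index = 100 × 1.314949 × 1.083641 × 1.074268 = 153.0759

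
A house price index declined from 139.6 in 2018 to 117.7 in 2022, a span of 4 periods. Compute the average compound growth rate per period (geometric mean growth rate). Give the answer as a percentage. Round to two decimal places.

Growth factor = (117.7/139.6)^(1/4) = (0.843123)^(1/4) = 0.958237
Growth rate = 0.958237 − 1 = -0.041763 = -4.1763%

-4.18%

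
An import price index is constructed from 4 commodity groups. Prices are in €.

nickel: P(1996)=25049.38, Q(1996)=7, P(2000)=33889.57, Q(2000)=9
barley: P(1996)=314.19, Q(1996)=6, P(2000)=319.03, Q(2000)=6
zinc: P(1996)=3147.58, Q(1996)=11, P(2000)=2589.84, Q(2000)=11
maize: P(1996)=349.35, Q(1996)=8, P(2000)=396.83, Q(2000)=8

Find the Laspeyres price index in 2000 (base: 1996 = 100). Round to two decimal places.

126.16

Laspeyres price index uses base-period quantities as weights.
ΣP(2000)·Q(1996) = 33889.57×7 + 319.03×6 + 2589.84×11 + 396.83×8 = 237226.99 + 1914.18 + 28488.24 + 3174.64 = 270804.05
ΣP(1996)·Q(1996) = 25049.38×7 + 314.19×6 + 3147.58×11 + 349.35×8 = 175345.66 + 1885.14 + 34623.38 + 2794.8 = 214648.98
Index = 270804.05 / 214648.98 × 100 = 126.1613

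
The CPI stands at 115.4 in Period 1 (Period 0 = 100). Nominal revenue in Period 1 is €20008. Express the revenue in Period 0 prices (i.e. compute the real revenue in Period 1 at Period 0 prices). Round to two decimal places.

Real = Nominal ÷ (Index/100) = 20008 ÷ (115.4/100)
     = 20008 ÷ 1.154 = 17337.9549

17337.95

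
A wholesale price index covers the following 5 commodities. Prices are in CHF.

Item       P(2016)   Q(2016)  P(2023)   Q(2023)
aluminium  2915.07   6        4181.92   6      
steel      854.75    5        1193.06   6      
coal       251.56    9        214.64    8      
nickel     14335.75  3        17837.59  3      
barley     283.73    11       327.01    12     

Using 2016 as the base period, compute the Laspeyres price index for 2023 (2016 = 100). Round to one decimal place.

128.4

Laspeyres price index uses base-period quantities as weights.
ΣP(2023)·Q(2016) = 4181.92×6 + 1193.06×5 + 214.64×9 + 17837.59×3 + 327.01×11 = 25091.52 + 5965.3 + 1931.76 + 53512.77 + 3597.11 = 90098.46
ΣP(2016)·Q(2016) = 2915.07×6 + 854.75×5 + 251.56×9 + 14335.75×3 + 283.73×11 = 17490.42 + 4273.75 + 2264.04 + 43007.25 + 3121.03 = 70156.49
Index = 90098.46 / 70156.49 × 100 = 128.4250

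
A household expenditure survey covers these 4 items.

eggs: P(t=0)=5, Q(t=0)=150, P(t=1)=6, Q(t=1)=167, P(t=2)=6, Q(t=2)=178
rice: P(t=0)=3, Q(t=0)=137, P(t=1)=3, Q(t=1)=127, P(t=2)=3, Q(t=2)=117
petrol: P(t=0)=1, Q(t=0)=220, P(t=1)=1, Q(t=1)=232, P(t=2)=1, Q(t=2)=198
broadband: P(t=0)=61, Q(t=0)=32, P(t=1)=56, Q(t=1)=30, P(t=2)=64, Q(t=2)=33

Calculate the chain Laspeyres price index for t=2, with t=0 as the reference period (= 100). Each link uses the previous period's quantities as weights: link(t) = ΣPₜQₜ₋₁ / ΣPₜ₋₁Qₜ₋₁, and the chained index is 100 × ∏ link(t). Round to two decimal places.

106.96

Link t=0→t=1:
ΣP(t=1)Q(t=0) = 6×150 + 3×137 + 1×220 + 56×32 = 900 + 411 + 220 + 1792 = 3323
ΣP(t=0)Q(t=0) = 5×150 + 3×137 + 1×220 + 61×32 = 750 + 411 + 220 + 1952 = 3333
link = 3323/3333 = 0.997000
Link t=1→t=2:
ΣP(t=2)Q(t=1) = 6×167 + 3×127 + 1×232 + 64×30 = 1002 + 381 + 232 + 1920 = 3535
ΣP(t=1)Q(t=1) = 6×167 + 3×127 + 1×232 + 56×30 = 1002 + 381 + 232 + 1680 = 3295
link = 3535/3295 = 1.072838
Chained index = 100 × 0.997000 × 1.072838 = 106.9619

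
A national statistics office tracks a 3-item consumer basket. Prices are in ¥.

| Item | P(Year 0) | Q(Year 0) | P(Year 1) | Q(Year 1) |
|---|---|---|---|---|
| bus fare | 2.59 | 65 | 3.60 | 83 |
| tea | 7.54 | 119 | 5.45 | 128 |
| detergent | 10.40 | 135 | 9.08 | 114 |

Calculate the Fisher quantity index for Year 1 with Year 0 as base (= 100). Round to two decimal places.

Laspeyres component (base-period weights):
ΣP(Year 0)Q(Year 1) = 2.59×83 + 7.54×128 + 10.40×114 = 214.97 + 965.12 + 1185.6 = 2365.69
ΣP(Year 0)Q(Year 0) = 2.59×65 + 7.54×119 + 10.40×135 = 168.35 + 897.26 + 1404 = 2469.61
L = 2365.69 / 2469.61 × 100 = 95.7920
Paasche component (current-period weights):
ΣP(Year 1)Q(Year 1) = 3.60×83 + 5.45×128 + 9.08×114 = 298.8 + 697.6 + 1035.12 = 2031.52
ΣP(Year 1)Q(Year 0) = 3.60×65 + 5.45×119 + 9.08×135 = 234 + 648.55 + 1225.8 = 2108.35
P = 2031.52 / 2108.35 × 100 = 96.3559
Fisher = √(L × P) = √(95.7920 × 96.3559) = 96.0736

96.07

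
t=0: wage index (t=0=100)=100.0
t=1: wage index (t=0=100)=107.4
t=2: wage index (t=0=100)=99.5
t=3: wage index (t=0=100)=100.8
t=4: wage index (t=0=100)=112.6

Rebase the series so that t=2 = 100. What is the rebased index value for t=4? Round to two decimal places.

113.17

Rebased(t=4) = 112.6 / 99.5 × 100 = 113.1658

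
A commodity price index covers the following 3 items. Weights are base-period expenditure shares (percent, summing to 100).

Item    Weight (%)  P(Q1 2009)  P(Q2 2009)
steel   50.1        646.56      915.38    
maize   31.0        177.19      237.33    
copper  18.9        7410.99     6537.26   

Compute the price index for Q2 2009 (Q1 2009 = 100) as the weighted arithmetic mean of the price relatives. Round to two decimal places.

steel: 50.1 × (915.38/646.56) = 50.1 × 1.415770 = 70.9301
maize: 31.0 × (237.33/177.19) = 31.0 × 1.339410 = 41.5217
copper: 18.9 × (6537.26/7410.99) = 18.9 × 0.882103 = 16.6718
Index = Σ wᵢ·(p₁ᵢ/p₀ᵢ) = 70.9301 + 41.5217 + 16.6718 = 129.1235

129.12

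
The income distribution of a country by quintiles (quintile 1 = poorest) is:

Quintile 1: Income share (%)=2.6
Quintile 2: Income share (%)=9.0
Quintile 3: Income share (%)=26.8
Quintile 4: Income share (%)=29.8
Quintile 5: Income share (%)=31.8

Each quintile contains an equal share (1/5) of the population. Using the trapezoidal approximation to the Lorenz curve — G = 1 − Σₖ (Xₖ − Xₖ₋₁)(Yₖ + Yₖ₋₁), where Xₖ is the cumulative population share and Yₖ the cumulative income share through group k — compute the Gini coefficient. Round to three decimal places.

0.317

Cumulative income shares Yₖ: 0.0260, 0.1160, 0.3840, 0.6820, 1.0000
Σ (Xₖ−Xₖ₋₁)(Yₖ+Yₖ₋₁) = (1/5)(0.0260+0.0000) + (1/5)(0.1160+0.0260) + (1/5)(0.3840+0.1160) + (1/5)(0.6820+0.3840) + (1/5)(1.0000+0.6820)
  = 0.0052 + 0.0284 + 0.1000 + 0.2132 + 0.3364 = 0.6832
G = 1 − 0.6832 = 0.3168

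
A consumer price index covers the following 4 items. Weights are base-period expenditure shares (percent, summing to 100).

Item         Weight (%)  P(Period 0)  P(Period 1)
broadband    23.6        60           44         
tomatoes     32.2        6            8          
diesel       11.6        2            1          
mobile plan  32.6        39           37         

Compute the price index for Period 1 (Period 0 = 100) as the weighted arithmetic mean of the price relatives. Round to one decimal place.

97.0

broadband: 23.6 × (44/60) = 23.6 × 0.733333 = 17.3067
tomatoes: 32.2 × (8/6) = 32.2 × 1.333333 = 42.9333
diesel: 11.6 × (1/2) = 11.6 × 0.500000 = 5.8000
mobile plan: 32.6 × (37/39) = 32.6 × 0.948718 = 30.9282
Index = Σ wᵢ·(p₁ᵢ/p₀ᵢ) = 17.3067 + 42.9333 + 5.8000 + 30.9282 = 96.9682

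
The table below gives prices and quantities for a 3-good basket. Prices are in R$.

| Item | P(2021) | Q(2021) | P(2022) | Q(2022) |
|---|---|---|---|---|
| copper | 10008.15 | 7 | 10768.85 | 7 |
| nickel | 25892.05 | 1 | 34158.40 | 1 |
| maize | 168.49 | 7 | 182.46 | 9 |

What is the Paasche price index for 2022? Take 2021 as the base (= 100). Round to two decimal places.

114.07

Paasche price index uses current-period quantities as weights.
ΣP(2022)·Q(2022) = 10768.85×7 + 34158.40×1 + 182.46×9 = 75381.95 + 34158.4 + 1642.14 = 111182.49
ΣP(2021)·Q(2022) = 10008.15×7 + 25892.05×1 + 168.49×9 = 70057.05 + 25892.05 + 1516.41 = 97465.51
Index = 111182.49 / 97465.51 × 100 = 114.0737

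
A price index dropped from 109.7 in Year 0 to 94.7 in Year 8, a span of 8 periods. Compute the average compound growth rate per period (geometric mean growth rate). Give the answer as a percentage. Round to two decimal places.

-1.82%

Growth factor = (94.7/109.7)^(1/8) = (0.863263)^(1/8) = 0.981788
Growth rate = 0.981788 − 1 = -0.018212 = -1.8212%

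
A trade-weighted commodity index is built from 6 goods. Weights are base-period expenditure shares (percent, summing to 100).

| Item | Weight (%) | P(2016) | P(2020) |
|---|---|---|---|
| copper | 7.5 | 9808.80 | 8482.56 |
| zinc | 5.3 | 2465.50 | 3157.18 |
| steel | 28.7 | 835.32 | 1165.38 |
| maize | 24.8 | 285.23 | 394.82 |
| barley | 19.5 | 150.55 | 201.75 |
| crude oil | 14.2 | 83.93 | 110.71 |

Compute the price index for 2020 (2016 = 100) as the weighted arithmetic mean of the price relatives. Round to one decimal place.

copper: 7.5 × (8482.56/9808.80) = 7.5 × 0.864791 = 6.4859
zinc: 5.3 × (3157.18/2465.50) = 5.3 × 1.280544 = 6.7869
steel: 28.7 × (1165.38/835.32) = 28.7 × 1.395130 = 40.0402
maize: 24.8 × (394.82/285.23) = 24.8 × 1.384216 = 34.3286
barley: 19.5 × (201.75/150.55) = 19.5 × 1.340086 = 26.1317
crude oil: 14.2 × (110.71/83.93) = 14.2 × 1.319075 = 18.7309
Index = Σ wᵢ·(p₁ᵢ/p₀ᵢ) = 6.4859 + 6.7869 + 40.0402 + 34.3286 + 26.1317 + 18.7309 = 132.5042

132.5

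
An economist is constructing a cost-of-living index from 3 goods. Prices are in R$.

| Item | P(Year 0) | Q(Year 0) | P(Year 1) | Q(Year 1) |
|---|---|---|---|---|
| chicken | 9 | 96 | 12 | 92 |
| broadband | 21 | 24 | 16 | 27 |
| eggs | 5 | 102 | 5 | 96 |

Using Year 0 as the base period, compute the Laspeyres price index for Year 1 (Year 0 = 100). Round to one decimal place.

108.9

Laspeyres price index uses base-period quantities as weights.
ΣP(Year 1)·Q(Year 0) = 12×96 + 16×24 + 5×102 = 1152 + 384 + 510 = 2046
ΣP(Year 0)·Q(Year 0) = 9×96 + 21×24 + 5×102 = 864 + 504 + 510 = 1878
Index = 2046 / 1878 × 100 = 108.9457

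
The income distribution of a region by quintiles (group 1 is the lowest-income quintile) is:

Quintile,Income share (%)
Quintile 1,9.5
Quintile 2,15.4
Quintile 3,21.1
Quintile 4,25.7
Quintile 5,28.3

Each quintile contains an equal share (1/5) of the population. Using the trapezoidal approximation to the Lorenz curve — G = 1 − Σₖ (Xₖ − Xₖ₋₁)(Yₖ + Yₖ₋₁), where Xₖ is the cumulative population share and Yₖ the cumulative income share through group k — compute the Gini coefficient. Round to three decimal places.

Cumulative income shares Yₖ: 0.0950, 0.2490, 0.4600, 0.7170, 1.0000
Σ (Xₖ−Xₖ₋₁)(Yₖ+Yₖ₋₁) = (1/5)(0.0950+0.0000) + (1/5)(0.2490+0.0950) + (1/5)(0.4600+0.2490) + (1/5)(0.7170+0.4600) + (1/5)(1.0000+0.7170)
  = 0.0190 + 0.0688 + 0.1418 + 0.2354 + 0.3434 = 0.8084
G = 1 − 0.8084 = 0.1916

0.192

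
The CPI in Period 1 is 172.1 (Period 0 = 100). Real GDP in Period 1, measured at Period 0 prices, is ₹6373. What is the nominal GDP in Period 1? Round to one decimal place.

10967.9

Nominal = Real × (Index/100) = 6373 × (172.1/100)
        = 6373 × 1.721 = 10967.9330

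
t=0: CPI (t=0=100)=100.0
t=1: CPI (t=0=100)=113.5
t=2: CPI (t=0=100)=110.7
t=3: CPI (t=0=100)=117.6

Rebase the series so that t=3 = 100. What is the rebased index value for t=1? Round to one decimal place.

Rebased(t=1) = 113.5 / 117.6 × 100 = 96.5136

96.5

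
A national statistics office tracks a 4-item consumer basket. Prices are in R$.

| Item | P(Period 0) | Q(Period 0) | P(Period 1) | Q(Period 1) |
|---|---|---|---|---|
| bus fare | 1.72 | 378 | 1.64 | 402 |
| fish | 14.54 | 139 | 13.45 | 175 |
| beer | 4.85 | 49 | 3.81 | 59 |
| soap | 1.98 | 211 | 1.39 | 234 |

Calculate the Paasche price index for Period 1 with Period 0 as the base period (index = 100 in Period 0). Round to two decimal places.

89.40

Paasche price index uses current-period quantities as weights.
ΣP(Period 1)·Q(Period 1) = 1.64×402 + 13.45×175 + 3.81×59 + 1.39×234 = 659.28 + 2353.75 + 224.79 + 325.26 = 3563.08
ΣP(Period 0)·Q(Period 1) = 1.72×402 + 14.54×175 + 4.85×59 + 1.98×234 = 691.44 + 2544.5 + 286.15 + 463.32 = 3985.41
Index = 3563.08 / 3985.41 × 100 = 89.4031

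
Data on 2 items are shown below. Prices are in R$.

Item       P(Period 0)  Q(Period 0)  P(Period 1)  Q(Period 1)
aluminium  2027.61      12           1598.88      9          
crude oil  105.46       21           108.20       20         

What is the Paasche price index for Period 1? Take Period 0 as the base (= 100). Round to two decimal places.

Paasche price index uses current-period quantities as weights.
ΣP(Period 1)·Q(Period 1) = 1598.88×9 + 108.20×20 = 14389.92 + 2164 = 16553.92
ΣP(Period 0)·Q(Period 1) = 2027.61×9 + 105.46×20 = 18248.49 + 2109.2 = 20357.69
Index = 16553.92 / 20357.69 × 100 = 81.3153

81.32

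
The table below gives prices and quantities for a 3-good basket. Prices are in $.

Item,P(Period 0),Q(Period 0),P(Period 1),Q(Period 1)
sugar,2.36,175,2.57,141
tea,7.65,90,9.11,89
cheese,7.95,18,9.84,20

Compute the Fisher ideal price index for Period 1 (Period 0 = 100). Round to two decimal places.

Laspeyres component (base-period weights):
ΣP(Period 1)Q(Period 0) = 2.57×175 + 9.11×90 + 9.84×18 = 449.75 + 819.9 + 177.12 = 1446.77
ΣP(Period 0)Q(Period 0) = 2.36×175 + 7.65×90 + 7.95×18 = 413 + 688.5 + 143.1 = 1244.6
L = 1446.77 / 1244.6 × 100 = 116.2438
Paasche component (current-period weights):
ΣP(Period 1)Q(Period 1) = 2.57×141 + 9.11×89 + 9.84×20 = 362.37 + 810.79 + 196.8 = 1369.96
ΣP(Period 0)Q(Period 1) = 2.36×141 + 7.65×89 + 7.95×20 = 332.76 + 680.85 + 159 = 1172.61
P = 1369.96 / 1172.61 × 100 = 116.8300
Fisher = √(L × P) = √(116.2438 × 116.8300) = 116.5365

116.54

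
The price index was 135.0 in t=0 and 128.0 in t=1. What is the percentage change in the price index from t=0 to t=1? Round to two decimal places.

-5.19%

Change = (128.0 − 135.0) / 135.0 × 100
       = -7.0 / 135.0 × 100 = -5.1852%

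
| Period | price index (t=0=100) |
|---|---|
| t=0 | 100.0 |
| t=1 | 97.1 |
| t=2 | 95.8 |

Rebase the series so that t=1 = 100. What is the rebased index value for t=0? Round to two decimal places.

102.99

Rebased(t=0) = 100.0 / 97.1 × 100 = 102.9866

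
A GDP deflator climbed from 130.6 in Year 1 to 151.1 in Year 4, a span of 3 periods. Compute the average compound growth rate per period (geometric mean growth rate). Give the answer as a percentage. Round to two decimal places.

4.98%

Growth factor = (151.1/130.6)^(1/3) = (1.156968)^(1/3) = 1.049801
Growth rate = 1.049801 − 1 = 0.049801 = 4.9801%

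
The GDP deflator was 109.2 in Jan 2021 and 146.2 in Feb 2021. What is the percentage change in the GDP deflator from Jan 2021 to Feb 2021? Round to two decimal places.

Change = (146.2 − 109.2) / 109.2 × 100
       = 37.0 / 109.2 × 100 = 33.8828%

33.88%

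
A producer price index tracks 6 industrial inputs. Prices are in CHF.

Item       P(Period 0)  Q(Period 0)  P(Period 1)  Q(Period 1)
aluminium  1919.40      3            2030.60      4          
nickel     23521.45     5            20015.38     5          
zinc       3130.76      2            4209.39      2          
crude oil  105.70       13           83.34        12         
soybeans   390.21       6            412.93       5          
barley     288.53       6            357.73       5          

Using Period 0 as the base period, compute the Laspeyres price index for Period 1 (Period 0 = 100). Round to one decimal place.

89.1

Laspeyres price index uses base-period quantities as weights.
ΣP(Period 1)·Q(Period 0) = 2030.60×3 + 20015.38×5 + 4209.39×2 + 83.34×13 + 412.93×6 + 357.73×6 = 6091.8 + 100076.9 + 8418.78 + 1083.42 + 2477.58 + 2146.38 = 120294.86
ΣP(Period 0)·Q(Period 0) = 1919.40×3 + 23521.45×5 + 3130.76×2 + 105.70×13 + 390.21×6 + 288.53×6 = 5758.2 + 117607.25 + 6261.52 + 1374.1 + 2341.26 + 1731.18 = 135073.51
Index = 120294.86 / 135073.51 × 100 = 89.0588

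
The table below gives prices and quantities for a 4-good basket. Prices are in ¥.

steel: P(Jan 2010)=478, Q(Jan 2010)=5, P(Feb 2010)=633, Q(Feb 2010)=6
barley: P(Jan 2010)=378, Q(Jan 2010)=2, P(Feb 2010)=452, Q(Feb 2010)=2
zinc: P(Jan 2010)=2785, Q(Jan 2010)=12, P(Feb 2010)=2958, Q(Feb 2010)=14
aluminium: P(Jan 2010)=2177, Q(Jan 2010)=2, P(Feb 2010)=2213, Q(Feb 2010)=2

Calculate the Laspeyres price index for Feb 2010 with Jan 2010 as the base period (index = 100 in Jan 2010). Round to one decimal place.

Laspeyres price index uses base-period quantities as weights.
ΣP(Feb 2010)·Q(Jan 2010) = 633×5 + 452×2 + 2958×12 + 2213×2 = 3165 + 904 + 35496 + 4426 = 43991
ΣP(Jan 2010)·Q(Jan 2010) = 478×5 + 378×2 + 2785×12 + 2177×2 = 2390 + 756 + 33420 + 4354 = 40920
Index = 43991 / 40920 × 100 = 107.5049

107.5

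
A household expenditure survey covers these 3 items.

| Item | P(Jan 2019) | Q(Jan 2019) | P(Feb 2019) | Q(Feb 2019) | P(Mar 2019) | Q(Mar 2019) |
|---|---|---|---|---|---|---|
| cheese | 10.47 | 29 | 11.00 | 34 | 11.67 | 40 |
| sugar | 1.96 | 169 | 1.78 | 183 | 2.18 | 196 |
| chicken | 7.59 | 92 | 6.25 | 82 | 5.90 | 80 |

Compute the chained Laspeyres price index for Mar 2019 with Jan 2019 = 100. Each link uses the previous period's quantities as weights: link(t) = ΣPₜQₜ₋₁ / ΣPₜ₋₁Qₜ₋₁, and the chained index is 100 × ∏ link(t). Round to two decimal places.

Link Jan 2019→Feb 2019:
ΣP(Feb 2019)Q(Jan 2019) = 11.00×29 + 1.78×169 + 6.25×92 = 319 + 300.82 + 575 = 1194.82
ΣP(Jan 2019)Q(Jan 2019) = 10.47×29 + 1.96×169 + 7.59×92 = 303.63 + 331.24 + 698.28 = 1333.15
link = 1194.82/1333.15 = 0.896238
Link Feb 2019→Mar 2019:
ΣP(Mar 2019)Q(Feb 2019) = 11.67×34 + 2.18×183 + 5.90×82 = 396.78 + 398.94 + 483.8 = 1279.52
ΣP(Feb 2019)Q(Feb 2019) = 11.00×34 + 1.78×183 + 6.25×82 = 374 + 325.74 + 512.5 = 1212.24
link = 1279.52/1212.24 = 1.055501
Chained index = 100 × 0.896238 × 1.055501 = 94.5980

94.60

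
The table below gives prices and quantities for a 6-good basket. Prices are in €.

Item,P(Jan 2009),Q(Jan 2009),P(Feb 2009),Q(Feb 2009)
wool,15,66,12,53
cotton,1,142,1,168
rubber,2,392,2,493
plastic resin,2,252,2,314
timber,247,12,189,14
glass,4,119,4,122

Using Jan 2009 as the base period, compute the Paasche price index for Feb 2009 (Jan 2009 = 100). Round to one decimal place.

Paasche price index uses current-period quantities as weights.
ΣP(Feb 2009)·Q(Feb 2009) = 12×53 + 1×168 + 2×493 + 2×314 + 189×14 + 4×122 = 636 + 168 + 986 + 628 + 2646 + 488 = 5552
ΣP(Jan 2009)·Q(Feb 2009) = 15×53 + 1×168 + 2×493 + 2×314 + 247×14 + 4×122 = 795 + 168 + 986 + 628 + 3458 + 488 = 6523
Index = 5552 / 6523 × 100 = 85.1142

85.1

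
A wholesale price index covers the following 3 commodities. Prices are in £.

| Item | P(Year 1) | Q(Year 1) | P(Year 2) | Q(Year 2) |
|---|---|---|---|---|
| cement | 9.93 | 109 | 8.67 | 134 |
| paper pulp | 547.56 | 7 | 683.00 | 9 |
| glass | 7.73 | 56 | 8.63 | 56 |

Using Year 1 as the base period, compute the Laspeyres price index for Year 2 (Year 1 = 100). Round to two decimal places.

Laspeyres price index uses base-period quantities as weights.
ΣP(Year 2)·Q(Year 1) = 8.67×109 + 683.00×7 + 8.63×56 = 945.03 + 4781 + 483.28 = 6209.31
ΣP(Year 1)·Q(Year 1) = 9.93×109 + 547.56×7 + 7.73×56 = 1082.37 + 3832.92 + 432.88 = 5348.17
Index = 6209.31 / 5348.17 × 100 = 116.1016

116.10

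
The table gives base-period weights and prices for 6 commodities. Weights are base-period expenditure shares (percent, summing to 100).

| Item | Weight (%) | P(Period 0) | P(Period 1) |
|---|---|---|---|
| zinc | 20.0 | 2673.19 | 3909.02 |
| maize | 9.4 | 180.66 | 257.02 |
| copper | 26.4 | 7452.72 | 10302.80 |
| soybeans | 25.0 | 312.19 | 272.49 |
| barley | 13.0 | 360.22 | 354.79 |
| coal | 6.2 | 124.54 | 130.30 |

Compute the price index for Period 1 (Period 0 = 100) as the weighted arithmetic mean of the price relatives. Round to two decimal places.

120.23

zinc: 20.0 × (3909.02/2673.19) = 20.0 × 1.462305 = 29.2461
maize: 9.4 × (257.02/180.66) = 9.4 × 1.422672 = 13.3731
copper: 26.4 × (10302.80/7452.72) = 26.4 × 1.382421 = 36.4959
soybeans: 25.0 × (272.49/312.19) = 25.0 × 0.872834 = 21.8208
barley: 13.0 × (354.79/360.22) = 13.0 × 0.984926 = 12.8040
coal: 6.2 × (130.30/124.54) = 6.2 × 1.046250 = 6.4868
Index = Σ wᵢ·(p₁ᵢ/p₀ᵢ) = 29.2461 + 13.3731 + 36.4959 + 21.8208 + 12.8040 + 6.4868 = 120.2268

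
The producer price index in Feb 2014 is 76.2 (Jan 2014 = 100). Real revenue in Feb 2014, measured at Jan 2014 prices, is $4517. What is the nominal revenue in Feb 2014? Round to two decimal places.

3441.95

Nominal = Real × (Index/100) = 4517 × (76.2/100)
        = 4517 × 0.762 = 3441.9540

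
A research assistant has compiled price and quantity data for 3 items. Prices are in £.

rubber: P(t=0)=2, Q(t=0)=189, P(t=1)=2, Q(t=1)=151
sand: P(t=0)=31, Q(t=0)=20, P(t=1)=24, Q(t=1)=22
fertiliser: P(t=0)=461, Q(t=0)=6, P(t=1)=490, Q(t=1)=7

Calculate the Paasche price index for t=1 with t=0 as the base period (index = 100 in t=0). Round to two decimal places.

Paasche price index uses current-period quantities as weights.
ΣP(t=1)·Q(t=1) = 2×151 + 24×22 + 490×7 = 302 + 528 + 3430 = 4260
ΣP(t=0)·Q(t=1) = 2×151 + 31×22 + 461×7 = 302 + 682 + 3227 = 4211
Index = 4260 / 4211 × 100 = 101.1636

101.16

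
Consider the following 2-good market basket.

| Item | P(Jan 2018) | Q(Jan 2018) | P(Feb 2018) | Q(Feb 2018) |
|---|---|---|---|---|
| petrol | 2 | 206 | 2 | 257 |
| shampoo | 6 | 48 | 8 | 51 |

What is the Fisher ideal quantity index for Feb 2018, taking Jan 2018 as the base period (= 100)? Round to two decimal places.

116.48

Laspeyres component (base-period weights):
ΣP(Jan 2018)Q(Feb 2018) = 2×257 + 6×51 = 514 + 306 = 820
ΣP(Jan 2018)Q(Jan 2018) = 2×206 + 6×48 = 412 + 288 = 700
L = 820 / 700 × 100 = 117.1429
Paasche component (current-period weights):
ΣP(Feb 2018)Q(Feb 2018) = 2×257 + 8×51 = 514 + 408 = 922
ΣP(Feb 2018)Q(Jan 2018) = 2×206 + 8×48 = 412 + 384 = 796
P = 922 / 796 × 100 = 115.8291
Fisher = √(L × P) = √(117.1429 × 115.8291) = 116.4841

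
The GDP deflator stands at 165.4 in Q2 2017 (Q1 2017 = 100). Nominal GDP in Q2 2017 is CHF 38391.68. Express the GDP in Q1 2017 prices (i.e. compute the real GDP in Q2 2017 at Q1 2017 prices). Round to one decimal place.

23211.4

Real = Nominal ÷ (Index/100) = 38391.68 ÷ (165.4/100)
     = 38391.68 ÷ 1.654 = 23211.4148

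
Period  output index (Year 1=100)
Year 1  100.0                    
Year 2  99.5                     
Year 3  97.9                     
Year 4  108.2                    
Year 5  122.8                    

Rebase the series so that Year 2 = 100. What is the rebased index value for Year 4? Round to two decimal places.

Rebased(Year 4) = 108.2 / 99.5 × 100 = 108.7437

108.74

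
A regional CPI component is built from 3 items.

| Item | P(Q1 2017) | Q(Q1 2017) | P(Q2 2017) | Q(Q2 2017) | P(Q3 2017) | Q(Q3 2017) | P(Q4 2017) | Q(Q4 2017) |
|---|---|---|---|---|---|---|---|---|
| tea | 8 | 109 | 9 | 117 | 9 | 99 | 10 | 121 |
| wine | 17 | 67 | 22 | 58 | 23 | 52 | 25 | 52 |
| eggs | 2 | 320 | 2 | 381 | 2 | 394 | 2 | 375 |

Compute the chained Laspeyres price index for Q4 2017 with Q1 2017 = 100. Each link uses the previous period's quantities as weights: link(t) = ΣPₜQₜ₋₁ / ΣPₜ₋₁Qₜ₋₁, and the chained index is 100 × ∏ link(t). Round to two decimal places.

Link Q1 2017→Q2 2017:
ΣP(Q2 2017)Q(Q1 2017) = 9×109 + 22×67 + 2×320 = 981 + 1474 + 640 = 3095
ΣP(Q1 2017)Q(Q1 2017) = 8×109 + 17×67 + 2×320 = 872 + 1139 + 640 = 2651
link = 3095/2651 = 1.167484
Link Q2 2017→Q3 2017:
ΣP(Q3 2017)Q(Q2 2017) = 9×117 + 23×58 + 2×381 = 1053 + 1334 + 762 = 3149
ΣP(Q2 2017)Q(Q2 2017) = 9×117 + 22×58 + 2×381 = 1053 + 1276 + 762 = 3091
link = 3149/3091 = 1.018764
Link Q3 2017→Q4 2017:
ΣP(Q4 2017)Q(Q3 2017) = 10×99 + 25×52 + 2×394 = 990 + 1300 + 788 = 3078
ΣP(Q3 2017)Q(Q3 2017) = 9×99 + 23×52 + 2×394 = 891 + 1196 + 788 = 2875
link = 3078/2875 = 1.070609
Chained index = 100 × 1.167484 × 1.018764 × 1.070609 = 127.3372

127.34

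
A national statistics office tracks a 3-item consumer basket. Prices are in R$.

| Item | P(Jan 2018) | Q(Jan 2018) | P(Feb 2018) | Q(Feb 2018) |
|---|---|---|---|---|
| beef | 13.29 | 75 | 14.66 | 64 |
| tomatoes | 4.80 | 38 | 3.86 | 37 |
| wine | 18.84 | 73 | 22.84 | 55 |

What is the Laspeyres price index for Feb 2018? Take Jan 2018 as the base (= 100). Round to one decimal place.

114.1

Laspeyres price index uses base-period quantities as weights.
ΣP(Feb 2018)·Q(Jan 2018) = 14.66×75 + 3.86×38 + 22.84×73 = 1099.5 + 146.68 + 1667.32 = 2913.5
ΣP(Jan 2018)·Q(Jan 2018) = 13.29×75 + 4.80×38 + 18.84×73 = 996.75 + 182.4 + 1375.32 = 2554.47
Index = 2913.5 / 2554.47 × 100 = 114.0550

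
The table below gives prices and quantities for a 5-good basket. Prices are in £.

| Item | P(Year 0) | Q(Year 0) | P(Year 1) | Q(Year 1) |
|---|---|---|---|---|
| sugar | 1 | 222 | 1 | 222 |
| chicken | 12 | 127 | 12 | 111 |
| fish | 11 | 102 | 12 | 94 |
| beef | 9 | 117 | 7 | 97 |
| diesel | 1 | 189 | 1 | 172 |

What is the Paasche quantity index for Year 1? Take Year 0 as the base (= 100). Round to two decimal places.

Paasche quantity index uses current-period prices as weights.
ΣP(Year 1)·Q(Year 1) = 1×222 + 12×111 + 12×94 + 7×97 + 1×172 = 222 + 1332 + 1128 + 679 + 172 = 3533
ΣP(Year 1)·Q(Year 0) = 1×222 + 12×127 + 12×102 + 7×117 + 1×189 = 222 + 1524 + 1224 + 819 + 189 = 3978
Index = 3533 / 3978 × 100 = 88.8135

88.81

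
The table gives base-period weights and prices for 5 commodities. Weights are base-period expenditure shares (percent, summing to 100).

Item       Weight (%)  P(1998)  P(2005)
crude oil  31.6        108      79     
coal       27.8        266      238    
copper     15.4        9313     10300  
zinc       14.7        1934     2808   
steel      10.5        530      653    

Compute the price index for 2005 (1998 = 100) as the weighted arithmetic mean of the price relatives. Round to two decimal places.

crude oil: 31.6 × (79/108) = 31.6 × 0.731481 = 23.1148
coal: 27.8 × (238/266) = 27.8 × 0.894737 = 24.8737
copper: 15.4 × (10300/9313) = 15.4 × 1.105981 = 17.0321
zinc: 14.7 × (2808/1934) = 14.7 × 1.451913 = 21.3431
steel: 10.5 × (653/530) = 10.5 × 1.232075 = 12.9368
Index = Σ wᵢ·(p₁ᵢ/p₀ᵢ) = 23.1148 + 24.8737 + 17.0321 + 21.3431 + 12.9368 = 99.3005

99.30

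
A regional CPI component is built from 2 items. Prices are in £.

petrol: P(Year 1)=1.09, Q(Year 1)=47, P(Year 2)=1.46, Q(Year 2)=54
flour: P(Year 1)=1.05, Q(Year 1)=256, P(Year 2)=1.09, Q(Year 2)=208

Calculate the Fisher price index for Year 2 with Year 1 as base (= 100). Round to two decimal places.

Laspeyres component (base-period weights):
ΣP(Year 2)Q(Year 1) = 1.46×47 + 1.09×256 = 68.62 + 279.04 = 347.66
ΣP(Year 1)Q(Year 1) = 1.09×47 + 1.05×256 = 51.23 + 268.8 = 320.03
L = 347.66 / 320.03 × 100 = 108.6336
Paasche component (current-period weights):
ΣP(Year 2)Q(Year 2) = 1.46×54 + 1.09×208 = 78.84 + 226.72 = 305.56
ΣP(Year 1)Q(Year 2) = 1.09×54 + 1.05×208 = 58.86 + 218.4 = 277.26
P = 305.56 / 277.26 × 100 = 110.2070
Fisher = √(L × P) = √(108.6336 × 110.2070) = 109.4175

109.42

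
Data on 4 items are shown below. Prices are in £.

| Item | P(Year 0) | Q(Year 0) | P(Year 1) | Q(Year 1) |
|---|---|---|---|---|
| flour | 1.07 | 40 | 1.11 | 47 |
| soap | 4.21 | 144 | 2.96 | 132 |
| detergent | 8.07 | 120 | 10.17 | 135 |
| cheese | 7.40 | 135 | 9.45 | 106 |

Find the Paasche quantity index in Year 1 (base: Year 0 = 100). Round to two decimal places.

Paasche quantity index uses current-period prices as weights.
ΣP(Year 1)·Q(Year 1) = 1.11×47 + 2.96×132 + 10.17×135 + 9.45×106 = 52.17 + 390.72 + 1372.95 + 1001.7 = 2817.54
ΣP(Year 1)·Q(Year 0) = 1.11×40 + 2.96×144 + 10.17×120 + 9.45×135 = 44.4 + 426.24 + 1220.4 + 1275.75 = 2966.79
Index = 2817.54 / 2966.79 × 100 = 94.9693

94.97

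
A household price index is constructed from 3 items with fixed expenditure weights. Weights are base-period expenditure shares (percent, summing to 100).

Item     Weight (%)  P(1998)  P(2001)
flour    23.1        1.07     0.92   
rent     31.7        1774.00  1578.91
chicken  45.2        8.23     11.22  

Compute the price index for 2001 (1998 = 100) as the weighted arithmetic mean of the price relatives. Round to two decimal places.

109.70

flour: 23.1 × (0.92/1.07) = 23.1 × 0.859813 = 19.8617
rent: 31.7 × (1578.91/1774.00) = 31.7 × 0.890028 = 28.2139
chicken: 45.2 × (11.22/8.23) = 45.2 × 1.363305 = 61.6214
Index = Σ wᵢ·(p₁ᵢ/p₀ᵢ) = 19.8617 + 28.2139 + 61.6214 = 109.6970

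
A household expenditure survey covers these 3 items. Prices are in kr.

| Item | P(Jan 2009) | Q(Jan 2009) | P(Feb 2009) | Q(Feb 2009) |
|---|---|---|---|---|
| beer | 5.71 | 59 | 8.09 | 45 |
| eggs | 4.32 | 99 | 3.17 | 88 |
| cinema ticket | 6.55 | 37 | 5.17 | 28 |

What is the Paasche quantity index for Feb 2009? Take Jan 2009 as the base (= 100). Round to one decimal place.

Paasche quantity index uses current-period prices as weights.
ΣP(Feb 2009)·Q(Feb 2009) = 8.09×45 + 3.17×88 + 5.17×28 = 364.05 + 278.96 + 144.76 = 787.77
ΣP(Feb 2009)·Q(Jan 2009) = 8.09×59 + 3.17×99 + 5.17×37 = 477.31 + 313.83 + 191.29 = 982.43
Index = 787.77 / 982.43 × 100 = 80.1859

80.2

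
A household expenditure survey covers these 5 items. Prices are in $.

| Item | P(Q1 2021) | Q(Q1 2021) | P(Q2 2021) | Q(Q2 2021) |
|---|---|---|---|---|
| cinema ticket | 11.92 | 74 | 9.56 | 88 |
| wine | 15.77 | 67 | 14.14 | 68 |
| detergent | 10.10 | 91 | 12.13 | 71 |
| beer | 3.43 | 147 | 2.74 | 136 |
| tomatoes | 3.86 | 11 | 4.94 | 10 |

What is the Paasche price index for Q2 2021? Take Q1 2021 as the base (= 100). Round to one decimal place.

92.3

Paasche price index uses current-period quantities as weights.
ΣP(Q2 2021)·Q(Q2 2021) = 9.56×88 + 14.14×68 + 12.13×71 + 2.74×136 + 4.94×10 = 841.28 + 961.52 + 861.23 + 372.64 + 49.4 = 3086.07
ΣP(Q1 2021)·Q(Q2 2021) = 11.92×88 + 15.77×68 + 10.10×71 + 3.43×136 + 3.86×10 = 1048.96 + 1072.36 + 717.1 + 466.48 + 38.6 = 3343.5
Index = 3086.07 / 3343.5 × 100 = 92.3006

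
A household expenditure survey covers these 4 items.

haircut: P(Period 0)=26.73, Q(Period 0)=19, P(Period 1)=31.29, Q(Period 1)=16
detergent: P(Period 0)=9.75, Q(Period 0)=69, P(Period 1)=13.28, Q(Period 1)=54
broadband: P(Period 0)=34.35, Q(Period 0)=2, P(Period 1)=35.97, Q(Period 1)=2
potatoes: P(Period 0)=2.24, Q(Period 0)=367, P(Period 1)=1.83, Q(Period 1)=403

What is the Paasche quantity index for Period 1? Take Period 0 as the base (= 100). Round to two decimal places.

89.92

Paasche quantity index uses current-period prices as weights.
ΣP(Period 1)·Q(Period 1) = 31.29×16 + 13.28×54 + 35.97×2 + 1.83×403 = 500.64 + 717.12 + 71.94 + 737.49 = 2027.19
ΣP(Period 1)·Q(Period 0) = 31.29×19 + 13.28×69 + 35.97×2 + 1.83×367 = 594.51 + 916.32 + 71.94 + 671.61 = 2254.38
Index = 2027.19 / 2254.38 × 100 = 89.9223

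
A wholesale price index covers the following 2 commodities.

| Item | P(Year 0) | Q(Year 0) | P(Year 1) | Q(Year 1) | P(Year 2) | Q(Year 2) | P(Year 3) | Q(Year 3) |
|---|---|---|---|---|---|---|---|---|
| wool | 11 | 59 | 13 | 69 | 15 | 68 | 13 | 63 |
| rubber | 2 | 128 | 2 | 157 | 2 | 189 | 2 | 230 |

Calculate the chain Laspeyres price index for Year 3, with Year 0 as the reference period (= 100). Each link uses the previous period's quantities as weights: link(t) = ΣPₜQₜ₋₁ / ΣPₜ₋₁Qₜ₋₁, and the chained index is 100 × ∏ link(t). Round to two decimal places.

Link Year 0→Year 1:
ΣP(Year 1)Q(Year 0) = 13×59 + 2×128 = 767 + 256 = 1023
ΣP(Year 0)Q(Year 0) = 11×59 + 2×128 = 649 + 256 = 905
link = 1023/905 = 1.130387
Link Year 1→Year 2:
ΣP(Year 2)Q(Year 1) = 15×69 + 2×157 = 1035 + 314 = 1349
ΣP(Year 1)Q(Year 1) = 13×69 + 2×157 = 897 + 314 = 1211
link = 1349/1211 = 1.113955
Link Year 2→Year 3:
ΣP(Year 3)Q(Year 2) = 13×68 + 2×189 = 884 + 378 = 1262
ΣP(Year 2)Q(Year 2) = 15×68 + 2×189 = 1020 + 378 = 1398
link = 1262/1398 = 0.902718
Chained index = 100 × 1.130387 × 1.113955 × 0.902718 = 113.6703

113.67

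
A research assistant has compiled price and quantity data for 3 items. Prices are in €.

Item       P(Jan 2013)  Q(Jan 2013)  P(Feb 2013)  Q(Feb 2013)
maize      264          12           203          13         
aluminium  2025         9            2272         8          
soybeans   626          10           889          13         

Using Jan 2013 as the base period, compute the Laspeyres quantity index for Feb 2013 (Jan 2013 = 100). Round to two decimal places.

100.42

Laspeyres quantity index uses base-period prices as weights.
ΣP(Jan 2013)·Q(Feb 2013) = 264×13 + 2025×8 + 626×13 = 3432 + 16200 + 8138 = 27770
ΣP(Jan 2013)·Q(Jan 2013) = 264×12 + 2025×9 + 626×10 = 3168 + 18225 + 6260 = 27653
Index = 27770 / 27653 × 100 = 100.4231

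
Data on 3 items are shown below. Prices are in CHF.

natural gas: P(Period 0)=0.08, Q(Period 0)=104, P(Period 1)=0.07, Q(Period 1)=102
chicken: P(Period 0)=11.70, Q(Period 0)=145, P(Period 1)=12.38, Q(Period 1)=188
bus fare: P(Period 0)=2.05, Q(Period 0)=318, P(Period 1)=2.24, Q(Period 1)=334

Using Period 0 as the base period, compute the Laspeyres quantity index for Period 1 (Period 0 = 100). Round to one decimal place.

Laspeyres quantity index uses base-period prices as weights.
ΣP(Period 0)·Q(Period 1) = 0.08×102 + 11.70×188 + 2.05×334 = 8.16 + 2199.6 + 684.7 = 2892.46
ΣP(Period 0)·Q(Period 0) = 0.08×104 + 11.70×145 + 2.05×318 = 8.32 + 1696.5 + 651.9 = 2356.72
Index = 2892.46 / 2356.72 × 100 = 122.7324

122.7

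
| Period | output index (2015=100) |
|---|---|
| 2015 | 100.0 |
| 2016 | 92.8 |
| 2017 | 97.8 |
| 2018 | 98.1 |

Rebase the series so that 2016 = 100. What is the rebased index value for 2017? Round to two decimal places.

105.39

Rebased(2017) = 97.8 / 92.8 × 100 = 105.3879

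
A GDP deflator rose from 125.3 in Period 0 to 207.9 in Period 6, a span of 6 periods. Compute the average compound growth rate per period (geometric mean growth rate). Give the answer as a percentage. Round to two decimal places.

Growth factor = (207.9/125.3)^(1/6) = (1.659218)^(1/6) = 1.088054
Growth rate = 1.088054 − 1 = 0.088054 = 8.8054%

8.81%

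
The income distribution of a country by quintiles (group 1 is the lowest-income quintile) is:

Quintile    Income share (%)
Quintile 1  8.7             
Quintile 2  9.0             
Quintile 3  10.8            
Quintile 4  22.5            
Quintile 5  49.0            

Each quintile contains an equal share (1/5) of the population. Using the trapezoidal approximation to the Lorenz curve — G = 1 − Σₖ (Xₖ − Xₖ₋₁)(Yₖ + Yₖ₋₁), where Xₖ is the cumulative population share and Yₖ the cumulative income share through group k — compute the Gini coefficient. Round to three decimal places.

0.376

Cumulative income shares Yₖ: 0.0870, 0.1770, 0.2850, 0.5100, 1.0000
Σ (Xₖ−Xₖ₋₁)(Yₖ+Yₖ₋₁) = (1/5)(0.0870+0.0000) + (1/5)(0.1770+0.0870) + (1/5)(0.2850+0.1770) + (1/5)(0.5100+0.2850) + (1/5)(1.0000+0.5100)
  = 0.0174 + 0.0528 + 0.0924 + 0.1590 + 0.3020 = 0.6236
G = 1 − 0.6236 = 0.3764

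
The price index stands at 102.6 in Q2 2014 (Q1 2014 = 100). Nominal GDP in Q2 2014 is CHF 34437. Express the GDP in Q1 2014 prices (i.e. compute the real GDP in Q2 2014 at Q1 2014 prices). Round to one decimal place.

Real = Nominal ÷ (Index/100) = 34437 ÷ (102.6/100)
     = 34437 ÷ 1.026 = 33564.3275

33564.3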